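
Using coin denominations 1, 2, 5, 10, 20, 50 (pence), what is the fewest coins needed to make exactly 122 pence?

Greedy: take as many of the largest coin as possible, then repeat with the remainder.
122 = 2×50 + 1×20 + 1×2
Total coins = 2 + 1 + 1 = 4

4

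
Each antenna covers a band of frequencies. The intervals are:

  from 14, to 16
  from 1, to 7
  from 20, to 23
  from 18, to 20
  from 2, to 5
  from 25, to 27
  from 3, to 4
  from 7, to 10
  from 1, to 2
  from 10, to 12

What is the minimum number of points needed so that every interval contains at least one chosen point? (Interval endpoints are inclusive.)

6

Sort by right endpoint; whenever an interval is uncovered, place a point at its right end.
By right end: [1,2]  [3,4]  [2,5]  [1,7]  [7,10]  [10,12]  [14,16]  [18,20]  [20,23]  [25,27]
[1,2] uncovered → point at 2; [3,4] uncovered → point at 4; [7,10] uncovered → point at 10; [14,16] uncovered → point at 16; [18,20] uncovered → point at 20; [25,27] uncovered → point at 27.
Points: 2, 4, 10, 16, 20, 27 (6 total).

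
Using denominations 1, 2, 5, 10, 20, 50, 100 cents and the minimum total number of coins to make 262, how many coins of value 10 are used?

Greedy: take as many of the largest coin as possible, then repeat with the remainder.
262 = 2×100 + 1×50 + 1×10 + 1×2
Count of 10: 1

1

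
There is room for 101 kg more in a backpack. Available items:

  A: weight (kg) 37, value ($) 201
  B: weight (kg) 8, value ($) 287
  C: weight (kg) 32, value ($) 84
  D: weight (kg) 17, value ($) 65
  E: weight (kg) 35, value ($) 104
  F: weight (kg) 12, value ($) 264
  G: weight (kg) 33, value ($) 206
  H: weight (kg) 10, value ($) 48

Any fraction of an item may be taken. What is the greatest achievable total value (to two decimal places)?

Greedy by value/weight ratio, highest first.
Order: B (287/8=35.88) > F (264/12=22.00) > G (206/33=6.24) > A (201/37=5.43) > H (48/10=4.80) > D (65/17=3.82) > E (104/35=2.97) > C (84/32=2.62)
Fill: take B (8 @ 287) → take F (12 @ 264) → take G (33 @ 206) → take A (37 @ 201) → take H (10 @ 48) → take 1/17 of D → 3.82; 101/101 used.
Total value = 1009.82

1009.82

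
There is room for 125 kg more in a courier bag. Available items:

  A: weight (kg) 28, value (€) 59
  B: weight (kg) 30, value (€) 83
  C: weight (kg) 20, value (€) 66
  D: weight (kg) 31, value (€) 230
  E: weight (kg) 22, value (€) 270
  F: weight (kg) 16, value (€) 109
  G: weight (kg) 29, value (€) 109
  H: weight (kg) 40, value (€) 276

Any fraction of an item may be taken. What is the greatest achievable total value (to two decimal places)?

Sort by value per unit weight and fill in that order.
Order: E (270/22=12.27) > D (230/31=7.42) > H (276/40=6.90) > F (109/16=6.81) > G (109/29=3.76) > C (66/20=3.30) > B (83/30=2.77) > A (59/28=2.11)
Fill: take E (22 @ 270) → take D (31 @ 230) → take H (40 @ 276) → take F (16 @ 109) → take 16/29 of G → 60.14; 125/125 used.
Total value = 945.14

945.14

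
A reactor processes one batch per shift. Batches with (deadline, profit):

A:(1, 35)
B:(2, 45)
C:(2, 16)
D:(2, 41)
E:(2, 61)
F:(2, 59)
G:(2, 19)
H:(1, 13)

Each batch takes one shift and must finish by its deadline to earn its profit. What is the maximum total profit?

Take jobs in profit order; each goes to the latest open slot no later than its deadline.
Profit order: E=61 F=59 B=45 D=41 A=35 G=19 C=16 H=13
Assign: E→slot 2, F→slot 1, B skipped, D skipped, A skipped, G skipped, C skipped, H skipped.
Slots: [1:F] [2:E]
Profit = 59 + 61 = 120

120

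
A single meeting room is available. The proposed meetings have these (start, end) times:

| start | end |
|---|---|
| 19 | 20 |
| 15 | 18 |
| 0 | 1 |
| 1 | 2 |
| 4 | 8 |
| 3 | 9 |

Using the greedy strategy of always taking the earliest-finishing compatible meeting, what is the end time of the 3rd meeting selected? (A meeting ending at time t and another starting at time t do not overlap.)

Order by finish time; keep every interval that doesn't clash with the previous kept one.
By end time: (0,1), (1,2), (4,8), (3,9), (15,18), (19,20).
Pick (0,1); next start ≥ 1 → (1,2); next start ≥ 2 → (4,8); next start ≥ 8 → (15,18); next start ≥ 18 → (19,20).
Selected: (0,1) (1,2) (4,8) (15,18) (19,20)

8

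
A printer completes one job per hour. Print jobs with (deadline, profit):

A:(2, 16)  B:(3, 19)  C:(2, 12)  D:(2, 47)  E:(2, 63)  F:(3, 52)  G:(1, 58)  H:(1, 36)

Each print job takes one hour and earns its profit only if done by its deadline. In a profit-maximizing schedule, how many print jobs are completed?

3

Profit order: E=63 G=58 F=52 D=47 H=36 B=19 A=16 C=12
Assign: E→slot 2, G→slot 1, F→slot 3, D skipped, H skipped, B skipped, A skipped, C skipped.
Slots: [1:G] [2:E] [3:F]
3 of 8 scheduled.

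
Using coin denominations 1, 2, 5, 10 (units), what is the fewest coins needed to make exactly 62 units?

7

Use the largest denomination that fits, subtract, and repeat.
62 − 6×10→2 − 1×2→0
Total coins = 6 + 1 = 7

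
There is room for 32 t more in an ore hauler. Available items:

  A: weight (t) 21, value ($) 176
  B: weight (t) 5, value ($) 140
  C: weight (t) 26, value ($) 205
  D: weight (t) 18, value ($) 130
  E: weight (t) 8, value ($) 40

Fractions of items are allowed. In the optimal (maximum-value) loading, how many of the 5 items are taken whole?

2

Ratios (sorted): B 28.00, A 8.38, C 7.88, D 7.22, E 5.00
take B (5 @ 140); take A (21 @ 176); take 6/26 of C → 47.31. Capacity used 32/32.
2 item(s) taken whole; one partial (take 6/26 of C).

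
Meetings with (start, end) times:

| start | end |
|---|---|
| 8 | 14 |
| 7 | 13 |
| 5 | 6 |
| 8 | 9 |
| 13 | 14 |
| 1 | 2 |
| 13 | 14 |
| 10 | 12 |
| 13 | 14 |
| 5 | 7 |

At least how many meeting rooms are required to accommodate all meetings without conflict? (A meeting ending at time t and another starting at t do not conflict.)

4

The answer is the maximum number of intervals overlapping at any instant.
Events (time:±→running): 1:+→1 2:-→0 5:+→1 5:+→2 6:-→1 7:-→0 7:+→1 8:+→2 8:+→3 9:-→2 10:+→3 12:-→2 13:-→1 13:+→2 13:+→3 13:+→4 … peak 4.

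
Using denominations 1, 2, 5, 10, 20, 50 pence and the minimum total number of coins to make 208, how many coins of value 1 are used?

1

208 − 4×50→8 − 1×5→3 − 1×2→1 − 1×1→0
Count of 1: 1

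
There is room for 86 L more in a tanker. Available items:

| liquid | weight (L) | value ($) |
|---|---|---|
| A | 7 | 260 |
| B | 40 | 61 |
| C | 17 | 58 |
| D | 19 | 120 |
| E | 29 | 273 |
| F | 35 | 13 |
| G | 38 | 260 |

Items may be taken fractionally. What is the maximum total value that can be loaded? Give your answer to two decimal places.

Order: A (260/7=37.14) > E (273/29=9.41) > G (260/38=6.84) > D (120/19=6.32) > C (58/17=3.41) > B (61/40=1.52) > F (13/35=0.37)
Fill: take A (7 @ 260) → take E (29 @ 273) → take G (38 @ 260) → take 12/19 of D → 75.79; 86/86 used.
Total value = 868.79

868.79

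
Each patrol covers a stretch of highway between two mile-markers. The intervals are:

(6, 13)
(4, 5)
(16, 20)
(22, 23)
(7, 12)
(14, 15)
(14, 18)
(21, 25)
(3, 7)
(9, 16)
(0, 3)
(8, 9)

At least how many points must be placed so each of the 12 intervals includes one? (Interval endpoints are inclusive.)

6

By right end: [0,3]  [4,5]  [3,7]  [8,9]  [7,12]  [6,13]  [14,15]  [9,16]  [14,18]  [16,20]  [22,23]  [21,25]
[0,3] uncovered → point at 3; [4,5] uncovered → point at 5; [8,9] uncovered → point at 9; [14,15] uncovered → point at 15; [16,20] uncovered → point at 20; [22,23] uncovered → point at 23.
Points: 3, 5, 9, 15, 20, 23 (6 total).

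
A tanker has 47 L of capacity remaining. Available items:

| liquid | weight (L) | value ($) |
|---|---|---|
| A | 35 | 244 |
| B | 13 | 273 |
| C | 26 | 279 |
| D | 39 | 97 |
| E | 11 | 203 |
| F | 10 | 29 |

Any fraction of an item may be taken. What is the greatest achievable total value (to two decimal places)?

Greedy by value/weight ratio, highest first.
Order: B (273/13=21.00) > E (203/11=18.45) > C (279/26=10.73) > A (244/35=6.97) > F (29/10=2.90) > D (97/39=2.49)
Fill: take B (13 @ 273) → take E (11 @ 203) → take 23/26 of C → 246.81; 47/47 used.
Total value = 722.81

722.81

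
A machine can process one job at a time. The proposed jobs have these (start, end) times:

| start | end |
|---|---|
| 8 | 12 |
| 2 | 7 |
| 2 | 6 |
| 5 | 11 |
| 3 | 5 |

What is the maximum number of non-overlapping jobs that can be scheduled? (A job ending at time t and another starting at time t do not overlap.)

2

Sort by end time and greedily take each interval whose start is ≥ the last chosen end.
By end time: (3,5), (2,6), (2,7), (5,11), (8,12).
Pick (3,5); next start ≥ 5 → (5,11).
Selected 2 jobs.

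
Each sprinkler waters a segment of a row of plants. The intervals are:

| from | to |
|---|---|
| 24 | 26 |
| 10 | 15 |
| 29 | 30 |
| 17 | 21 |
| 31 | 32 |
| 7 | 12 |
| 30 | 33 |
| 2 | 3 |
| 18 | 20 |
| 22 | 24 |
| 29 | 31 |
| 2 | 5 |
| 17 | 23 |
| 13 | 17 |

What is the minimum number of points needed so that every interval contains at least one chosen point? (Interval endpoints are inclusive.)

7

Sort by right endpoint; whenever an interval is uncovered, place a point at its right end.
Sorted: [2,3] [2,5] [7,12] [10,15] [13,17] [18,20] [17,21] [17,23] [22,24] [24,26] [29,30] [29,31] [31,32] [30,33]
{[2,3],[2,5]} hit by 3; {[7,12],[10,15]} hit by 12; {[13,17]} hit by 17; {[18,20],[17,21],[17,23]} hit by 20; {[22,24],[24,26]} hit by 24; {[29,30],[29,31]} hit by 30; {[31,32],[30,33]} hit by 32.
Points: 3, 12, 17, 20, 24, 30, 32 (7 total).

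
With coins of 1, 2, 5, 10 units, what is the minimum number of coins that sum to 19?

19 − 1×10→9 − 1×5→4 − 2×2→0
Total coins = 1 + 1 + 2 = 4

4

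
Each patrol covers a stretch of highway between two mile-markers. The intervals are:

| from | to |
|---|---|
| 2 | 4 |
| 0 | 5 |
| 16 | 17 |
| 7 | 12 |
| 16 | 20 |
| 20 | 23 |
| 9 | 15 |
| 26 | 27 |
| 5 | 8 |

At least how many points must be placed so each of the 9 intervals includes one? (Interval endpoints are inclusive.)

By right end: [2,4]  [0,5]  [5,8]  [7,12]  [9,15]  [16,17]  [16,20]  [20,23]  [26,27]
[2,4] uncovered → point at 4; [5,8] uncovered → point at 8; [9,15] uncovered → point at 15; [16,17] uncovered → point at 17; [20,23] uncovered → point at 23; [26,27] uncovered → point at 27.
Points: 4, 8, 15, 17, 23, 27 (6 total).

6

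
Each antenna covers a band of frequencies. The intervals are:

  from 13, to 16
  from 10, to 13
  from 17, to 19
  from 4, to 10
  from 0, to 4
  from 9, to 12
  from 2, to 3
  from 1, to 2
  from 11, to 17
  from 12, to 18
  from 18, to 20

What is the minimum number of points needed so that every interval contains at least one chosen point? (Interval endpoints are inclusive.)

4

Sorted: [1,2] [2,3] [0,4] [4,10] [9,12] [10,13] [13,16] [11,17] [12,18] [17,19] [18,20]
{[1,2],[2,3],[0,4]} hit by 2; {[4,10],[9,12],[10,13]} hit by 10; {[13,16],[11,17],[12,18]} hit by 16; {[17,19],[18,20]} hit by 19.
Points: 2, 10, 16, 19 (4 total).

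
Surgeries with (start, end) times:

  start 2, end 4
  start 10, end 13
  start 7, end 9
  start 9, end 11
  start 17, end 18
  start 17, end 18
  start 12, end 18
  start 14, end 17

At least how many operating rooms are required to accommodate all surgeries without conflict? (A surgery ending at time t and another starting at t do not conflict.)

3

Count concurrent intervals with a sweep; the peak is the room count.
starts: [2, 7, 9, 10, 12, 14, 17, 17]
ends:   [4, 9, 11, 13, 17, 18, 18, 18]
s2→1 e4→0 s7→1 e9→0 s9→1 s10→2 e11→1 s12→2 e13→1 s14→2 e17→1 s17→2 s17→3  — peak 3.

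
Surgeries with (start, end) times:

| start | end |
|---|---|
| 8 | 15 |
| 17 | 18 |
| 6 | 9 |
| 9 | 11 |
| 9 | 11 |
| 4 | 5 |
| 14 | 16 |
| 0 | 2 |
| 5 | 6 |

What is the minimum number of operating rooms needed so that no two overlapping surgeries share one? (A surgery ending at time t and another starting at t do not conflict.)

Count concurrent intervals with a sweep; the peak is the room count.
Events (time:±→running): 0:+→1 2:-→0 4:+→1 5:-→0 5:+→1 6:-→0 6:+→1 8:+→2 9:-→1 9:+→2 9:+→3 … peak 3.

3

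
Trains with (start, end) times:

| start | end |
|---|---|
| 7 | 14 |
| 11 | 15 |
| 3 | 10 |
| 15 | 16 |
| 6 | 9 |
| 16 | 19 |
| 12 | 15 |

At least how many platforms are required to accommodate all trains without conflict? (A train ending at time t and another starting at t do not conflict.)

3

Count concurrent intervals with a sweep; the peak is the room count.
Events (time:±→running): 3:+→1 6:+→2 7:+→3 … peak 3.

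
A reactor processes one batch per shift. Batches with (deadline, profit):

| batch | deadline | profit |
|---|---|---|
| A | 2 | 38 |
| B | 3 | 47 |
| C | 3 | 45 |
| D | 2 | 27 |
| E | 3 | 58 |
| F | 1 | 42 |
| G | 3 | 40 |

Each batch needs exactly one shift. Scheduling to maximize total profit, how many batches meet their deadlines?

Sort by profit descending; place each in the latest free slot ≤ its deadline.
Profit order: E=58 B=47 C=45 F=42 G=40 A=38 D=27
Assign: E→slot 3, B→slot 2, C→slot 1, F skipped, G skipped, A skipped, D skipped.
Slots: [1:C] [2:B] [3:E]
3 of 7 scheduled.

3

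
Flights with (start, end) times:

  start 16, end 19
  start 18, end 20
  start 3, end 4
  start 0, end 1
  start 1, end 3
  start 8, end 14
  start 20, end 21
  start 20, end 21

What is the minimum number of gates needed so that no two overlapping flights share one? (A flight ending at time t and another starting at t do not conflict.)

starts: [0, 1, 3, 8, 16, 18, 20, 20]
ends:   [1, 3, 4, 14, 19, 20, 21, 21]
s0→1 e1→0 s1→1 e3→0 s3→1 e4→0 s8→1 e14→0 s16→1 s18→2  — peak 2.

2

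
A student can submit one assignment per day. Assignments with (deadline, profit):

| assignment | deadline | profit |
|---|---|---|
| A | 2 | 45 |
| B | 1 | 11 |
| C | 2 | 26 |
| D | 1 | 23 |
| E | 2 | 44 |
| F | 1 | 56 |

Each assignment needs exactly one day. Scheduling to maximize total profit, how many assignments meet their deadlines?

2

Take jobs in profit order; each goes to the latest open slot no later than its deadline.
Profit order: F=56 A=45 E=44 C=26 D=23 B=11
Assign: F→slot 1, A→slot 2, E skipped, C skipped, D skipped, B skipped.
Slots: [1:F] [2:A]
2 of 6 scheduled.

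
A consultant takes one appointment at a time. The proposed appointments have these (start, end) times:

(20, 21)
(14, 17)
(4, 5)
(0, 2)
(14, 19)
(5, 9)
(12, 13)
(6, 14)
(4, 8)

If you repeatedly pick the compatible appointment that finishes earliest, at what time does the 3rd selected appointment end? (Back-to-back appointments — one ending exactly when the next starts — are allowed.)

By end time: (0,2), (4,5), (4,8), (5,9), (12,13), (6,14), (14,17), (14,19), (20,21).
Pick (0,2); next start ≥ 2 → (4,5); next start ≥ 5 → (5,9); next start ≥ 9 → (12,13); next start ≥ 13 → (14,17); next start ≥ 17 → (20,21).
Selected: (0,2) (4,5) (5,9) (12,13) (14,17) (20,21)

9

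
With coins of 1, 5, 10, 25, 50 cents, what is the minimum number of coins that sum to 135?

4

Use the largest denomination that fits, subtract, and repeat.
135 = 2×50 + 1×25 + 1×10
Total coins = 2 + 1 + 1 = 4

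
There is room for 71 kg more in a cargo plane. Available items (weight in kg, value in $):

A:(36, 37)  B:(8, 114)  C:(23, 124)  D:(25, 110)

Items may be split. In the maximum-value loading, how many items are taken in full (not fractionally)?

Greedy by value/weight ratio, highest first.
Ratios (sorted): B 14.25, C 5.39, D 4.40, A 1.03
take B (8 @ 114); take C (23 @ 124); take D (25 @ 110); take 15/36 of A → 15.42. Capacity used 71/71.
3 item(s) taken whole; one partial (take 15/36 of A).

3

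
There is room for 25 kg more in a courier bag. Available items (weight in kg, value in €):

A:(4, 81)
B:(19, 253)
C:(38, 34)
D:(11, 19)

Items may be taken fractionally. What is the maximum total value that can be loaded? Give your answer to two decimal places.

337.45

Order: A (81/4=20.25) > B (253/19=13.32) > D (19/11=1.73) > C (34/38=0.89)
Fill: take A (4 @ 81) → take B (19 @ 253) → take 2/11 of D → 3.45; 25/25 used.
Total value = 337.45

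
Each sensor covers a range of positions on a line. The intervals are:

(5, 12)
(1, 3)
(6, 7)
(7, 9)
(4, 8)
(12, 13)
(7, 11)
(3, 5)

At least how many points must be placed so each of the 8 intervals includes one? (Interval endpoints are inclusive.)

Sort by right endpoint; whenever an interval is uncovered, place a point at its right end.
By right end: [1,3]  [3,5]  [6,7]  [4,8]  [7,9]  [7,11]  [5,12]  [12,13]
[1,3] uncovered → point at 3; [6,7] uncovered → point at 7; [12,13] uncovered → point at 13.
Points: 3, 7, 13 (3 total).

3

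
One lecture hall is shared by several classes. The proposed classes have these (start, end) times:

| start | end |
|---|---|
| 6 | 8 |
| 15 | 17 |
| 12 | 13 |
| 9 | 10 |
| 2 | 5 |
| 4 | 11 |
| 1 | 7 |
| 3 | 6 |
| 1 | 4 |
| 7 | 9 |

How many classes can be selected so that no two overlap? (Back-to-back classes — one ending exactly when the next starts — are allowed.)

Greedy by earliest finish: after sorting by end time, pick each interval compatible with the last pick.
By end time: (1,4), (2,5), (3,6), (1,7), (6,8), (7,9), (9,10), (4,11), (12,13), (15,17).
Pick (1,4); next start ≥ 4 → (6,8); next start ≥ 8 → (9,10); next start ≥ 10 → (12,13); next start ≥ 13 → (15,17).
Selected 5 classes.

5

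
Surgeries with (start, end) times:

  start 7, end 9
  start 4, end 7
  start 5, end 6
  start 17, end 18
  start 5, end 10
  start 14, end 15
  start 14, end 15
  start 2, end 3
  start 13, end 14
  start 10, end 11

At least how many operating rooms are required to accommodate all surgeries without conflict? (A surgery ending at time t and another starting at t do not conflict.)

3

The answer is the maximum number of intervals overlapping at any instant.
starts: [2, 4, 5, 5, 7, 10, 13, 14, 14, 17]
ends:   [3, 6, 7, 9, 10, 11, 14, 15, 15, 18]
s2→1 e3→0 s4→1 s5→2 s5→3  — peak 3.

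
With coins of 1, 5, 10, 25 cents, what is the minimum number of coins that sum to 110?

5

Use the largest denomination that fits, subtract, and repeat.
110 − 4×25→10 − 1×10→0
Total coins = 4 + 1 = 5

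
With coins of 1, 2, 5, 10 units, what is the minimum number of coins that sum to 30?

3

30 = 3×10
Total coins = 3 = 3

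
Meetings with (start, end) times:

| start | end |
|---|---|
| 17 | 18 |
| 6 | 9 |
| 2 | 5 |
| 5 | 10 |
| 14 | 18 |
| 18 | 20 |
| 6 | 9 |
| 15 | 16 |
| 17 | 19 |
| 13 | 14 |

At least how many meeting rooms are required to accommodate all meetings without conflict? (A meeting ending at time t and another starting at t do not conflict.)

3

starts: [2, 5, 6, 6, 13, 14, 15, 17, 17, 18]
ends:   [5, 9, 9, 10, 14, 16, 18, 18, 19, 20]
s2→1 e5→0 s5→1 s6→2 s6→3  — peak 3.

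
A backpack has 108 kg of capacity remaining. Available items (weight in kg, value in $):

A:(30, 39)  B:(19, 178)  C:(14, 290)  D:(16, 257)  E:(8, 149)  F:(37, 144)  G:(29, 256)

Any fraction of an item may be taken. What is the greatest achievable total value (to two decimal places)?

1215.62

Sort by value per unit weight and fill in that order.
Ratios (sorted): C 20.71, E 18.62, D 16.06, B 9.37, G 8.83, F 3.89, A 1.30
take C (14 @ 290); take E (8 @ 149); take D (16 @ 257); take B (19 @ 178); take G (29 @ 256); take 22/37 of F → 85.62. Capacity used 108/108.
Total value = 1215.62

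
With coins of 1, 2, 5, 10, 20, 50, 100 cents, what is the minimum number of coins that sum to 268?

Greedy: take as many of the largest coin as possible, then repeat with the remainder.
268 − 2×100→68 − 1×50→18 − 1×10→8 − 1×5→3 − 1×2→1 − 1×1→0
Total coins = 2 + 1 + 1 + 1 + 1 + 1 = 7

7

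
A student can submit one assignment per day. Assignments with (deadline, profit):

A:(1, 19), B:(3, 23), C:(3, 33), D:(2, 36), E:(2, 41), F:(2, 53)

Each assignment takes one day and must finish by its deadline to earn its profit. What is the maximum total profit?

127

Take jobs in profit order; each goes to the latest open slot no later than its deadline.
By profit: F(d2,53), E(d2,41), D(d2,36), C(d3,33), B(d3,23), A(d1,19)
F→slot 2; E→slot 1; D skipped; C→slot 3; B skipped; A skipped.
Profit = 41 + 53 + 33 = 127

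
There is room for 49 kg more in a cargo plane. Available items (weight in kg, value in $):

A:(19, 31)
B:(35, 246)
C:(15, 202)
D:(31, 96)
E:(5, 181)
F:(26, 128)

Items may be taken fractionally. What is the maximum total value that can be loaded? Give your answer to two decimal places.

586.83

Ratios (sorted): E 36.20, C 13.47, B 7.03, F 4.92, D 3.10, A 1.63
take E (5 @ 181); take C (15 @ 202); take 29/35 of B → 203.83. Capacity used 49/49.
Total value = 586.83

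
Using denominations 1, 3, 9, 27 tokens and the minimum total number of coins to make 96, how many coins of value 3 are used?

2

Use the largest denomination that fits, subtract, and repeat.
96 = 3×27 + 1×9 + 2×3
Count of 3: 2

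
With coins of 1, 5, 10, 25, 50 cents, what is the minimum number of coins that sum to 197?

8

Greedy: take as many of the largest coin as possible, then repeat with the remainder.
197 − 3×50→47 − 1×25→22 − 2×10→2 − 2×1→0
Total coins = 3 + 1 + 2 + 2 = 8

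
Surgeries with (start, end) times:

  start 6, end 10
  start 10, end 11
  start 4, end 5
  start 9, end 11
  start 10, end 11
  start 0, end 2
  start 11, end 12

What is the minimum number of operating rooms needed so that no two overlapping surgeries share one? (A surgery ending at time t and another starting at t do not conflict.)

The answer is the maximum number of intervals overlapping at any instant.
starts: [0, 4, 6, 9, 10, 10, 11]
ends:   [2, 5, 10, 11, 11, 11, 12]
s0→1 e2→0 s4→1 e5→0 s6→1 s9→2 e10→1 s10→2 s10→3  — peak 3.

3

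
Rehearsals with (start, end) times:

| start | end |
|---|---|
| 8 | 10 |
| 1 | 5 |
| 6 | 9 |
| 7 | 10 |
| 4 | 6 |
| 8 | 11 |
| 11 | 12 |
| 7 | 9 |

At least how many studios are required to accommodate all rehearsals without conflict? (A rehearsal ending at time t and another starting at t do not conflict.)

Events (time:±→running): 1:+→1 4:+→2 5:-→1 6:-→0 6:+→1 7:+→2 7:+→3 8:+→4 8:+→5 … peak 5.

5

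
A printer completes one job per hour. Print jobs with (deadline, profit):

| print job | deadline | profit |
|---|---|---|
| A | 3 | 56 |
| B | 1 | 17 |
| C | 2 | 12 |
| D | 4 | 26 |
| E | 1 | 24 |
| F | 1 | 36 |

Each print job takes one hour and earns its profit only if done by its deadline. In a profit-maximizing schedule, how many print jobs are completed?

Take jobs in profit order; each goes to the latest open slot no later than its deadline.
Profit order: A=56 F=36 D=26 E=24 B=17 C=12
Assign: A→slot 3, F→slot 1, D→slot 4, E skipped, B skipped, C→slot 2.
Slots: [1:F] [2:C] [3:A] [4:D]
4 of 6 scheduled.

4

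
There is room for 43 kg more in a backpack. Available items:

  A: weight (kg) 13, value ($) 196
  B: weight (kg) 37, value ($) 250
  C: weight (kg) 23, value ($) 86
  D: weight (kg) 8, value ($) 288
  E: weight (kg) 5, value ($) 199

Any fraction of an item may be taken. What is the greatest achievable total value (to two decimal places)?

797.86

Sort by value per unit weight and fill in that order.
Ratios (sorted): E 39.80, D 36.00, A 15.08, B 6.76, C 3.74
take E (5 @ 199); take D (8 @ 288); take A (13 @ 196); take 17/37 of B → 114.86. Capacity used 43/43.
Total value = 797.86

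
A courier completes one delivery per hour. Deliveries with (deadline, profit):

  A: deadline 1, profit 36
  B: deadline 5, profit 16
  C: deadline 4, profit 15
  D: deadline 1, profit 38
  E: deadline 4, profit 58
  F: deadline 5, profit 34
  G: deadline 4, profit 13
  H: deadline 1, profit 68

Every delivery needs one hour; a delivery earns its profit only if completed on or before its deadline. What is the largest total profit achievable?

191

Profit order: H=68 E=58 D=38 A=36 F=34 B=16 C=15 G=13
Assign: H→slot 1, E→slot 4, D skipped, A skipped, F→slot 5, B→slot 3, C→slot 2, G skipped.
Slots: [1:H] [2:C] [3:B] [4:E] [5:F]
Profit = 68 + 15 + 16 + 58 + 34 = 191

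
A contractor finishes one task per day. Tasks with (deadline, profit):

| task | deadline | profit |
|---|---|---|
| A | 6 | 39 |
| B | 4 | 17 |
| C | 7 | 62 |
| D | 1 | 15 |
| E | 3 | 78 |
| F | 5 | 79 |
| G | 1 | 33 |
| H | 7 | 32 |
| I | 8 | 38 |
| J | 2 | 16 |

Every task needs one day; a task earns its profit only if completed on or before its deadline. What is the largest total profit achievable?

378

Sort by profit descending; place each in the latest free slot ≤ its deadline.
Profit order: F=79 E=78 C=62 A=39 I=38 G=33 H=32 B=17 J=16 D=15
Assign: F→slot 5, E→slot 3, C→slot 7, A→slot 6, I→slot 8, G→slot 1, H→slot 4, B→slot 2, J skipped, D skipped.
Slots: [1:G] [2:B] [3:E] [4:H] [5:F] [6:A] [7:C] [8:I]
Profit = 33 + 17 + 78 + 32 + 79 + 39 + 62 + 38 = 378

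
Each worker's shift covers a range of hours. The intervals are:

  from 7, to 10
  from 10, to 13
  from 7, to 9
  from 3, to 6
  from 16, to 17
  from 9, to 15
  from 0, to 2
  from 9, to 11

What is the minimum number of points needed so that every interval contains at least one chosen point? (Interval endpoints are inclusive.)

5

By right end: [0,2]  [3,6]  [7,9]  [7,10]  [9,11]  [10,13]  [9,15]  [16,17]
[0,2] uncovered → point at 2; [3,6] uncovered → point at 6; [7,9] uncovered → point at 9; [10,13] uncovered → point at 13; [16,17] uncovered → point at 17.
Points: 2, 6, 9, 13, 17 (5 total).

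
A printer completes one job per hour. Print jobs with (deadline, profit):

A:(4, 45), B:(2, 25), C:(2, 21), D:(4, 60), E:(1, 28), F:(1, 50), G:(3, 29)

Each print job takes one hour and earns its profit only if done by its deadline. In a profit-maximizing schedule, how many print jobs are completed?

Sort by profit descending; place each in the latest free slot ≤ its deadline.
Profit order: D=60 F=50 A=45 G=29 E=28 B=25 C=21
Assign: D→slot 4, F→slot 1, A→slot 3, G→slot 2, E skipped, B skipped, C skipped.
Slots: [1:F] [2:G] [3:A] [4:D]
4 of 7 scheduled.

4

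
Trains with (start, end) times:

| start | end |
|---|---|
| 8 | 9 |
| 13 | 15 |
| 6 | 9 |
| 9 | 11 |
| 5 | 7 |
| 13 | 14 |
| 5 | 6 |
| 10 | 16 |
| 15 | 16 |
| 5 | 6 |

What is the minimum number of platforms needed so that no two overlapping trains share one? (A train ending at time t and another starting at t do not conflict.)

The answer is the maximum number of intervals overlapping at any instant.
Events (time:±→running): 5:+→1 5:+→2 5:+→3 … peak 3.

3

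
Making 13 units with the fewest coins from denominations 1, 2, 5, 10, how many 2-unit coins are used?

13 = 1×10 + 1×2 + 1×1
Count of 2: 1

1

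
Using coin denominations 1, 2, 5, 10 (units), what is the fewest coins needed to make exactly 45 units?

5

45 − 4×10→5 − 1×5→0
Total coins = 4 + 1 = 5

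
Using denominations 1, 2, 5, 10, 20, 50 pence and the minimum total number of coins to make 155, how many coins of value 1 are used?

Greedy: take as many of the largest coin as possible, then repeat with the remainder.
155 − 3×50→5 − 1×5→0
Count of 1: 0

0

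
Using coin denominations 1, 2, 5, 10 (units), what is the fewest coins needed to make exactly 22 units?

3

Greedy: take as many of the largest coin as possible, then repeat with the remainder.
22 = 2×10 + 1×2
Total coins = 2 + 1 = 3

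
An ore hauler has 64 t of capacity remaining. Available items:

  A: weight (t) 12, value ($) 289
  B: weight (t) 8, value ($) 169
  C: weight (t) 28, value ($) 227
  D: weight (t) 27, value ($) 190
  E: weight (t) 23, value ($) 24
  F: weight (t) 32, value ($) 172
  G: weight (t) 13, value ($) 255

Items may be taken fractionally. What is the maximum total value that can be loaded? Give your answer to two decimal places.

Sort by value per unit weight and fill in that order.
Order: A (289/12=24.08) > B (169/8=21.12) > G (255/13=19.62) > C (227/28=8.11) > D (190/27=7.04) > F (172/32=5.38) > E (24/23=1.04)
Fill: take A (12 @ 289) → take B (8 @ 169) → take G (13 @ 255) → take C (28 @ 227) → take 3/27 of D → 21.11; 64/64 used.
Total value = 961.11

961.11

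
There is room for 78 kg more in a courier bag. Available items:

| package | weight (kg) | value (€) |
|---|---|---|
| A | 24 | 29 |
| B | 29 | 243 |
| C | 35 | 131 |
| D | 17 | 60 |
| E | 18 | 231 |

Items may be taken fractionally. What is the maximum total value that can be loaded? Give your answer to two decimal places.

Greedy by value/weight ratio, highest first.
Order: E (231/18=12.83) > B (243/29=8.38) > C (131/35=3.74) > D (60/17=3.53) > A (29/24=1.21)
Fill: take E (18 @ 231) → take B (29 @ 243) → take 31/35 of C → 116.03; 78/78 used.
Total value = 590.03

590.03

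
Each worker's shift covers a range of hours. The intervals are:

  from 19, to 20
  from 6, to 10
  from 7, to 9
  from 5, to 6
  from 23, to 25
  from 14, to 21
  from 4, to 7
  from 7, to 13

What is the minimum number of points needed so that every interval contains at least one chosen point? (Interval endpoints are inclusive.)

4

Process intervals by earliest right end; each time one isn't hit yet, stab at its right endpoint.
By right end: [5,6]  [4,7]  [7,9]  [6,10]  [7,13]  [19,20]  [14,21]  [23,25]
[5,6] uncovered → point at 6; [7,9] uncovered → point at 9; [19,20] uncovered → point at 20; [23,25] uncovered → point at 25.
Points: 6, 9, 20, 25 (4 total).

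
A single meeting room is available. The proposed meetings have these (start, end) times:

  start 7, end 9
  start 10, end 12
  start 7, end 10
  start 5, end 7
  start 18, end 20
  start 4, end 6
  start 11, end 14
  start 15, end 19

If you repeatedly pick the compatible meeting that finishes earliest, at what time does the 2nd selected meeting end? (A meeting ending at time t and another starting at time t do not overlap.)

9

Sort by end time and greedily take each interval whose start is ≥ the last chosen end.
By end time: (4,6), (5,7), (7,9), (7,10), (10,12), (11,14), (15,19), (18,20).
Pick (4,6); next start ≥ 6 → (7,9); next start ≥ 9 → (10,12); next start ≥ 12 → (15,19).
Selected: (4,6) (7,9) (10,12) (15,19)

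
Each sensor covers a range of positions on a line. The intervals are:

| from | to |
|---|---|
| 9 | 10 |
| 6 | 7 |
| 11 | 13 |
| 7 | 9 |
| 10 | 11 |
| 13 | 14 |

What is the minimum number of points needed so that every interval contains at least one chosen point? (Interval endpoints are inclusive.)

3

By right end: [6,7]  [7,9]  [9,10]  [10,11]  [11,13]  [13,14]
[6,7] uncovered → point at 7; [9,10] uncovered → point at 10; [11,13] uncovered → point at 13.
Points: 7, 10, 13 (3 total).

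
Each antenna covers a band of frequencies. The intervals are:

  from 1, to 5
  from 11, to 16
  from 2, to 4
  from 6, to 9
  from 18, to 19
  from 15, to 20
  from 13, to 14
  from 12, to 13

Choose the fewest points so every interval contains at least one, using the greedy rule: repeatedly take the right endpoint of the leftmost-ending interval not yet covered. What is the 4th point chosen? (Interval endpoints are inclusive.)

19

By right end: [2,4]  [1,5]  [6,9]  [12,13]  [13,14]  [11,16]  [18,19]  [15,20]
[2,4] uncovered → point at 4; [6,9] uncovered → point at 9; [12,13] uncovered → point at 13; [18,19] uncovered → point at 19.
Points: 4, 9, 13, 19 (4 total).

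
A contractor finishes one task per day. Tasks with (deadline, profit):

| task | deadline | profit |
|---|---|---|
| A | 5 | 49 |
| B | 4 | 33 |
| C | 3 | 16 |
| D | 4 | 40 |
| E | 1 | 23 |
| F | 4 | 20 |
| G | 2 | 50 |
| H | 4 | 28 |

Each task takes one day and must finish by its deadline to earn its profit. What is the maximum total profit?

200

By profit: G(d2,50), A(d5,49), D(d4,40), B(d4,33), H(d4,28), E(d1,23), F(d4,20), C(d3,16)
G→slot 2; A→slot 5; D→slot 4; B→slot 3; H→slot 1; E skipped; F skipped; C skipped.
Profit = 28 + 50 + 33 + 40 + 49 = 200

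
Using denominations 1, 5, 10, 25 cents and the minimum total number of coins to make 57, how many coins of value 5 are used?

1

57 = 2×25 + 1×5 + 2×1
Count of 5: 1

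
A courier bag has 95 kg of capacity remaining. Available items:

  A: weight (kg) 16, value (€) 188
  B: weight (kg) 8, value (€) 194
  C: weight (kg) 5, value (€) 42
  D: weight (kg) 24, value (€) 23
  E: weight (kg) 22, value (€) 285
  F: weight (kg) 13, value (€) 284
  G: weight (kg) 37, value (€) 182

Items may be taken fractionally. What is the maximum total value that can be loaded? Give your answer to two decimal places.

Ratios (sorted): B 24.25, F 21.85, E 12.95, A 11.75, C 8.40, G 4.92, D 0.96
take B (8 @ 194); take F (13 @ 284); take E (22 @ 285); take A (16 @ 188); take C (5 @ 42); take 31/37 of G → 152.49. Capacity used 95/95.
Total value = 1145.49

1145.49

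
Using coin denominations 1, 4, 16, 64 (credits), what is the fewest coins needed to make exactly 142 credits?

7

142 − 2×64→14 − 3×4→2 − 2×1→0
Total coins = 2 + 3 + 2 = 7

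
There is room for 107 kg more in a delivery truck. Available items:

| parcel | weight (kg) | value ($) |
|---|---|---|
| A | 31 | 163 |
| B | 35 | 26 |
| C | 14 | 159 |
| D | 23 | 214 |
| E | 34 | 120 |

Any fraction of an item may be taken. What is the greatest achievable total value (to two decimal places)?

Ratios (sorted): C 11.36, D 9.30, A 5.26, E 3.53, B 0.74
take C (14 @ 159); take D (23 @ 214); take A (31 @ 163); take E (34 @ 120); take 5/35 of B → 3.71. Capacity used 107/107.
Total value = 659.71

659.71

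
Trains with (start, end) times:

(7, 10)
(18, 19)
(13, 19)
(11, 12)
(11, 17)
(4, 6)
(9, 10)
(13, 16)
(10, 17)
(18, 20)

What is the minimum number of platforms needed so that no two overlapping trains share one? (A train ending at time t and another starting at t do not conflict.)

starts: [4, 7, 9, 10, 11, 11, 13, 13, 18, 18]
ends:   [6, 10, 10, 12, 16, 17, 17, 19, 19, 20]
s4→1 e6→0 s7→1 s9→2 e10→1 e10→0 s10→1 s11→2 s11→3 e12→2 s13→3 s13→4  — peak 4.

4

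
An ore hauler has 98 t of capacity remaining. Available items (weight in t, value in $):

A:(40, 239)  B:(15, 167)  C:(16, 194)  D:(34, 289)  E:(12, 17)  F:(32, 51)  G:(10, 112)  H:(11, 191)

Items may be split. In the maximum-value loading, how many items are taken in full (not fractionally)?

5

Order: H (191/11=17.36) > C (194/16=12.12) > G (112/10=11.20) > B (167/15=11.13) > D (289/34=8.50) > A (239/40=5.97) > F (51/32=1.59) > E (17/12=1.42)
Fill: take H (11 @ 191) → take C (16 @ 194) → take G (10 @ 112) → take B (15 @ 167) → take D (34 @ 289) → take 12/40 of A → 71.70; 98/98 used.
5 item(s) taken whole; one partial (take 12/40 of A).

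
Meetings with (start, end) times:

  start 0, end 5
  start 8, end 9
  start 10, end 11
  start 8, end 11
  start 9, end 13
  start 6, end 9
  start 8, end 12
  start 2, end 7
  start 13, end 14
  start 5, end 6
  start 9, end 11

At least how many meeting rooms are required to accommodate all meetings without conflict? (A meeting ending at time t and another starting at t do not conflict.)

5

starts: [0, 2, 5, 6, 8, 8, 8, 9, 9, 10, 13]
ends:   [5, 6, 7, 9, 9, 11, 11, 11, 12, 13, 14]
s0→1 s2→2 e5→1 s5→2 e6→1 s6→2 e7→1 s8→2 s8→3 s8→4 e9→3 e9→2 s9→3 s9→4 s10→5  — peak 5.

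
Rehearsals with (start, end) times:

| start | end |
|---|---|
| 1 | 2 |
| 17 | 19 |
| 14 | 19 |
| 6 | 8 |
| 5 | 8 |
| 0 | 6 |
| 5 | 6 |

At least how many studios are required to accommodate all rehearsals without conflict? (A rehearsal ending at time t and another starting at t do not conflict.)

3

Count concurrent intervals with a sweep; the peak is the room count.
starts: [0, 1, 5, 5, 6, 14, 17]
ends:   [2, 6, 6, 8, 8, 19, 19]
s0→1 s1→2 e2→1 s5→2 s5→3  — peak 3.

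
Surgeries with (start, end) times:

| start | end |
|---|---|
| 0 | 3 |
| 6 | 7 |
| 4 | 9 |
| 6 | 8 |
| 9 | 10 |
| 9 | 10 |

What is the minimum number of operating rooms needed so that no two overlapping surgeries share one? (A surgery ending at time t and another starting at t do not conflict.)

The answer is the maximum number of intervals overlapping at any instant.
Events (time:±→running): 0:+→1 3:-→0 4:+→1 6:+→2 6:+→3 … peak 3.

3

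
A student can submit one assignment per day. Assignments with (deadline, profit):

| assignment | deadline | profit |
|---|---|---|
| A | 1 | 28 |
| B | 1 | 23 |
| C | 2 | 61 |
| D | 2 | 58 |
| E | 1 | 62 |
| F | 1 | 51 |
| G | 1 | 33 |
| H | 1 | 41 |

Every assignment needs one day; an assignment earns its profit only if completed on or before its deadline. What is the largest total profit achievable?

Sort by profit descending; place each in the latest free slot ≤ its deadline.
By profit: E(d1,62), C(d2,61), D(d2,58), F(d1,51), H(d1,41), G(d1,33), A(d1,28), B(d1,23)
E→slot 1; C→slot 2; D skipped; F skipped; H skipped; G skipped; A skipped; B skipped.
Profit = 62 + 61 = 123

123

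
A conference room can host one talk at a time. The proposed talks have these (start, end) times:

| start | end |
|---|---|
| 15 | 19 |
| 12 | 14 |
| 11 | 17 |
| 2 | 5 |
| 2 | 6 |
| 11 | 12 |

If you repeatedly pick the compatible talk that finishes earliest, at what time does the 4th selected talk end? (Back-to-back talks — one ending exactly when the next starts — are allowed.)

Greedy by earliest finish: after sorting by end time, pick each interval compatible with the last pick.
By end time: (2,5), (2,6), (11,12), (12,14), (11,17), (15,19).
Pick (2,5); next start ≥ 5 → (11,12); next start ≥ 12 → (12,14); next start ≥ 14 → (15,19).
Selected: (2,5) (11,12) (12,14) (15,19)

19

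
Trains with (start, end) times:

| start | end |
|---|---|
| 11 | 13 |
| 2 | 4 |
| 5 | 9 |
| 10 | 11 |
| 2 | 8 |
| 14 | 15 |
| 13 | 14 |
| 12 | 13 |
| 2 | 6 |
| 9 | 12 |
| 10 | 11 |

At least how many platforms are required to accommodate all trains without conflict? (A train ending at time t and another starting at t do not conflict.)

Count concurrent intervals with a sweep; the peak is the room count.
starts: [2, 2, 2, 5, 9, 10, 10, 11, 12, 13, 14]
ends:   [4, 6, 8, 9, 11, 11, 12, 13, 13, 14, 15]
s2→1 s2→2 s2→3  — peak 3.

3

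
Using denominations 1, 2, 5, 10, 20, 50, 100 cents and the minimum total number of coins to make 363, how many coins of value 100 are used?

3

363 − 3×100→63 − 1×50→13 − 1×10→3 − 1×2→1 − 1×1→0
Count of 100: 3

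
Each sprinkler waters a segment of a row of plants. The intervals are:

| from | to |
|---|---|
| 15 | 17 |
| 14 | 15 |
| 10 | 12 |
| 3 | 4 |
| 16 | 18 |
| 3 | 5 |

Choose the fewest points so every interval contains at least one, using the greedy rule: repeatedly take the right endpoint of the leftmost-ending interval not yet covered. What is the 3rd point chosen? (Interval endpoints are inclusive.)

Sort by right endpoint; whenever an interval is uncovered, place a point at its right end.
By right end: [3,4]  [3,5]  [10,12]  [14,15]  [15,17]  [16,18]
[3,4] uncovered → point at 4; [10,12] uncovered → point at 12; [14,15] uncovered → point at 15; [16,18] uncovered → point at 18.
Points: 4, 12, 15, 18 (4 total).

15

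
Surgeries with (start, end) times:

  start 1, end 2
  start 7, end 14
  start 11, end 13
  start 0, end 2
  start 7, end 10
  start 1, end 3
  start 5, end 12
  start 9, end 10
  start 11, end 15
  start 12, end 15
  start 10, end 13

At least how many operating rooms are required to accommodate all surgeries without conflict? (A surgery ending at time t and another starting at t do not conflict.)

starts: [0, 1, 1, 5, 7, 7, 9, 10, 11, 11, 12]
ends:   [2, 2, 3, 10, 10, 12, 13, 13, 14, 15, 15]
s0→1 s1→2 s1→3 e2→2 e2→1 e3→0 s5→1 s7→2 s7→3 s9→4 e10→3 e10→2 s10→3 s11→4 s11→5  — peak 5.

5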